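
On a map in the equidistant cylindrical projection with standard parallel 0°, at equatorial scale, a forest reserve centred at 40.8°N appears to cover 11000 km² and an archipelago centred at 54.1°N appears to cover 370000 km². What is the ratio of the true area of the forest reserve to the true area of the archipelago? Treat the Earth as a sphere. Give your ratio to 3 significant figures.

0.0384

On the plate carrée, areal scale = h·k = 1 × sec φ, so true area = apparent × cos φ.
True area of forest reserve: 11000 × cos(40.8°) = 11000 × 0.7570 = 8327 km².
True area of archipelago: 370000 × cos(54.1°) = 370000 × 0.5864 = 217000 km².
Ratio = 8327 / 217000 ≈ 0.0384.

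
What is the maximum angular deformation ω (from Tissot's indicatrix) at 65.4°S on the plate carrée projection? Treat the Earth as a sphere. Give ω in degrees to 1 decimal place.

Plate carrée maps x = Rλ, y = Rφ. The meridian scale is h = 1 and the parallel scale is k = 1/cos φ = sec φ.
At 65.4°: h = 1.000, k = 2.402; principal scales a = 2.402, b = 1.000.
sin(ω/2) = (a − b)/(a + b) = 1.402/3.402 = 0.4121, so ω = 2 arcsin(0.4121) ≈ 48.7°.

48.7°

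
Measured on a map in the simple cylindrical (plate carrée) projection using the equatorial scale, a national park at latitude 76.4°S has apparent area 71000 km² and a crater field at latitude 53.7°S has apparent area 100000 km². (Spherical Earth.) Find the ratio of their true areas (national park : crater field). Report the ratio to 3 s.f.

Plate carrée has h = 1 and k = sec φ, giving areal scale sec φ; true area = (apparent area) · cos φ.
True area of national park: 71000 × cos(76.4°) = 71000 × 0.2351 = 16700 km².
True area of crater field: 100000 × cos(53.7°) = 100000 × 0.5920 = 59200 km².
Ratio = 16700 / 59200 ≈ 0.282.

0.282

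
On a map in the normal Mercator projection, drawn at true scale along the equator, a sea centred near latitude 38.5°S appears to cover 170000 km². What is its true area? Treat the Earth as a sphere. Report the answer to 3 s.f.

104000 km²

The Mercator projection is conformal; its linear scale factor is the same in every direction and equals sec φ = 1/cos φ.
Areal scale = k² = sec²φ = 1/cos²(38.5°) = 1/0.7826² = 1.633.
True area = apparent / (areal scale) = 170000 / 1.633 ≈ 104000 km².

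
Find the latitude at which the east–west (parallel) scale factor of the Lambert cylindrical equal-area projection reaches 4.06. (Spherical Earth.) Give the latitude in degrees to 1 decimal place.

75.7°

The Lambert cylindrical equal-area projection is the cylindrical equal-area projection with its standard parallel at the equator (φ₀ = 0). Cylindrical equal-area (φ₀ = 0°): h = cos φ / cos 0° along meridians, k = cos 0° / cos φ along parallels; h·k = 1.
k = cos φ₀ / cos φ = 4.06  ⇒  cos φ = cos 0° / 4.06 = 0.2463.
φ = arccos(0.2463) ≈ 75.7°.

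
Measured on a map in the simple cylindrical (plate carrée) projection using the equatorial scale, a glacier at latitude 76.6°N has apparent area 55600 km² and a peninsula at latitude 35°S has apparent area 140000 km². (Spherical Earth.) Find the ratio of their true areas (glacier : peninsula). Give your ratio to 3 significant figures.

0.112

On the plate carrée, areal scale = h·k = 1 × sec φ, so true area = apparent × cos φ.
True area of glacier: 55600 × cos(76.6°) = 55600 × 0.2317 = 12890 km².
True area of peninsula: 140000 × cos(35°) = 140000 × 0.8192 = 114700 km².
Ratio = 12890 / 114700 ≈ 0.112.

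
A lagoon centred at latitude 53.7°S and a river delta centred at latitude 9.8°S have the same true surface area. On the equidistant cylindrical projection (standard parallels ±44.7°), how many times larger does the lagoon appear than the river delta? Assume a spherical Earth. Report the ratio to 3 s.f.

The equidistant cylindrical projection with φ₀ = 44.7° has h = 1 (meridians true) and k = cos φ₀ / cos φ along parallels.
Areal scale at 53.7°: h·k = 1.000 × 1.201 = 1.201.
Areal scale at 9.8°: h·k = 1.000 × 0.7213 = 0.7213.
Ratio = 1.201/0.7213 ≈ 1.66.

1.66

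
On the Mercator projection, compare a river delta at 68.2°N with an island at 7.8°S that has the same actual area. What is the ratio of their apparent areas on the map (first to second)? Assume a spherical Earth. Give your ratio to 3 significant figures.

7.12

On Mercator, area is exaggerated by sec²φ = 1/cos²φ.
At 68.2°: sec²(68.2°) = 1/0.3714² = 7.251.
At 7.8°: sec²(7.8°) = 1/0.9907² = 1.019.
Ratio = 7.251/1.019 = cos²(7.8°)/cos²(68.2°) ≈ 7.12.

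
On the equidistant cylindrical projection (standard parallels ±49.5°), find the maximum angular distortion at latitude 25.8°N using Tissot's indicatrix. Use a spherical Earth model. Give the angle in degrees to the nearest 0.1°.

18.6°

The equidistant cylindrical projection with φ₀ = 49.5° has h = 1 (meridians true) and k = cos φ₀ / cos φ along parallels.
At 25.8°: h = 1.000, k = 0.7214; principal scales a = 1.000, b = 0.7214.
sin(ω/2) = (a − b)/(a + b) = 0.2786/1.721 = 0.1619, so ω = 2 arcsin(0.1619) ≈ 18.6°.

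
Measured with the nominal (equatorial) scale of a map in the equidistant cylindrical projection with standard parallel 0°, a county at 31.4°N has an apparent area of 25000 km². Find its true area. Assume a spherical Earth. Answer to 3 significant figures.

For the equirectangular projection with φ₀ = 0 (plate carrée), h = 1 along meridians and k = sec φ along parallels.
Areal scale = h·k = 1 × sec φ; at 31.4°, h = 1.000, k = 1.172, so h·k = 1.172.
True area = apparent / (areal scale) = 25000 / 1.172 ≈ 21300 km².

21300 km²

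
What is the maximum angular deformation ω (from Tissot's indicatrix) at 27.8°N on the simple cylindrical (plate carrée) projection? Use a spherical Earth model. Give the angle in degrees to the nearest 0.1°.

For the equirectangular projection with φ₀ = 0 (plate carrée), h = 1 along meridians and k = sec φ along parallels.
At 27.8°: h = 1.000, k = 1.130; principal scales a = 1.130, b = 1.000.
sin(ω/2) = (a − b)/(a + b) = 0.1305/2.130 = 0.06124, so ω = 2 arcsin(0.06124) ≈ 7.0°.

7.0°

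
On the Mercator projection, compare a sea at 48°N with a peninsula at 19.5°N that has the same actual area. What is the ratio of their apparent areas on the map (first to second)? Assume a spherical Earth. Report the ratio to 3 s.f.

On Mercator, area is exaggerated by sec²φ = 1/cos²φ.
At 48°: sec²(48°) = 1/0.6691² = 2.233.
At 19.5°: sec²(19.5°) = 1/0.9426² = 1.125.
Ratio = 2.233/1.125 = cos²(19.5°)/cos²(48°) ≈ 1.98.

1.98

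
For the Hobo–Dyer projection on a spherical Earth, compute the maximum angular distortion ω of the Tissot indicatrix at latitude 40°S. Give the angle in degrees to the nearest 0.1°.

The Hobo–Dyer projection is cylindrical equal-area with φ₀ = 37.5°. A cylindrical equal-area projection with standard parallel φ₀ has meridian scale h = cos φ / cos φ₀ and parallel scale k = cos φ₀ / cos φ (so areas are preserved, h·k = 1).
At 40°: h = 0.9656, k = 1.036; principal scales a = 1.036, b = 0.9656.
sin(ω/2) = (a − b)/(a + b) = 0.07007/2.001 = 0.03501, so ω = 2 arcsin(0.03501) ≈ 4.0°.

4.0°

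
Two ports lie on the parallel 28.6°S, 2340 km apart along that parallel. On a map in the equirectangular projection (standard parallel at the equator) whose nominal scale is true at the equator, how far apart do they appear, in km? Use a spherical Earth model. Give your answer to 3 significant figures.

2670 km

For the equirectangular projection with φ₀ = 0 (plate carrée), h = 1 along meridians and k = sec φ along parallels.
Along the parallel, k = sec 28.6° = 1/0.8780 = 1.139.
Map distance = 2340 × 1.139 ≈ 2670 km.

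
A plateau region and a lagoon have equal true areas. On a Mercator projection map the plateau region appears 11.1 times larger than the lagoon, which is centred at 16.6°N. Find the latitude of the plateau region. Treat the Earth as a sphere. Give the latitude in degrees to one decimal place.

For equal true areas on Mercator, apparent areas scale as sec²φ, so the ratio is cos²φ₂ / cos²φ₁.
cos²φ₂ / cos²φ₁ = 11.1  ⇒  cos φ₁ = cos 16.6° / √11.1 = 0.9583/3.332 = 0.2876.
φ₁ = arccos(0.2876) ≈ 73.3°.

73.3°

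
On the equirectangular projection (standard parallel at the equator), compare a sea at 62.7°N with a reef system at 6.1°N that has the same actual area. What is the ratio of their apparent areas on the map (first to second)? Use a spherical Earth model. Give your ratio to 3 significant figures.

Plate carrée maps x = Rλ, y = Rφ. The meridian scale is h = 1 and the parallel scale is k = 1/cos φ = sec φ.
Areal scale at 62.7°: h·k = 1.000 × 2.180 = 2.180.
Areal scale at 6.1°: h·k = 1.000 × 1.006 = 1.006.
Ratio = 2.180/1.006 ≈ 2.17.

2.17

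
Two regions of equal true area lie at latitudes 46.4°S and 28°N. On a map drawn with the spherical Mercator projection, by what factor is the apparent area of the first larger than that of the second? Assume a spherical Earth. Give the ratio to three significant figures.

1.64

On Mercator, area is exaggerated by sec²φ = 1/cos²φ.
At 46.4°: sec²(46.4°) = 1/0.6896² = 2.103.
At 28°: sec²(28°) = 1/0.8829² = 1.283.
Ratio = 2.103/1.283 = cos²(28°)/cos²(46.4°) ≈ 1.64.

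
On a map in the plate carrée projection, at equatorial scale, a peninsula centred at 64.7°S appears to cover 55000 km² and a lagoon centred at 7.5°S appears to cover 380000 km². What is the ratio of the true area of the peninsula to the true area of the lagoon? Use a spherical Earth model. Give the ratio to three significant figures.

0.0624

Plate carrée has h = 1 and k = sec φ, giving areal scale sec φ; true area = (apparent area) · cos φ.
True area of peninsula: 55000 × cos(64.7°) = 55000 × 0.4274 = 23500 km².
True area of lagoon: 380000 × cos(7.5°) = 380000 × 0.9914 = 376700 km².
Ratio = 23500 / 376700 ≈ 0.0624.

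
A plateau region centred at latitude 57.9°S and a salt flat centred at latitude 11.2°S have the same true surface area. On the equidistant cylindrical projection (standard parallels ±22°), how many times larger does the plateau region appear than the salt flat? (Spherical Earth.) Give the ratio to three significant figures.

In the equirectangular projection with standard parallel φ₀ = 22° (x = Rλ cos φ₀, y = Rφ), meridians are true-scale (h = 1) and the parallel scale is k = cos φ₀ / cos φ.
Areal scale at 57.9°: h·k = 1.000 × 1.745 = 1.745.
Areal scale at 11.2°: h·k = 1.000 × 0.9452 = 0.9452.
Ratio = 1.745/0.9452 ≈ 1.85.

1.85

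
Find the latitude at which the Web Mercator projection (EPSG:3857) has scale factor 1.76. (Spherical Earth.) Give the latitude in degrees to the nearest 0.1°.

55.4°

Mercator scale is k = sec φ = 1/cos φ.
1/cos φ = 1.76  ⇒  cos φ = 0.5682  ⇒  φ = arccos(0.5682) ≈ 55.4°.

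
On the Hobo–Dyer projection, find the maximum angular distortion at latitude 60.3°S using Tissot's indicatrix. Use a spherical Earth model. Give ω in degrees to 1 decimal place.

52.1°

The Hobo–Dyer projection is cylindrical equal-area with φ₀ = 37.5°. A cylindrical equal-area projection with standard parallel φ₀ has meridian scale h = cos φ / cos φ₀ and parallel scale k = cos φ₀ / cos φ (so areas are preserved, h·k = 1).
At 60.3°: h = 0.6245, k = 1.601; principal scales a = 1.601, b = 0.6245.
sin(ω/2) = (a − b)/(a + b) = 0.9767/2.226 = 0.4388, so ω = 2 arcsin(0.4388) ≈ 52.1°.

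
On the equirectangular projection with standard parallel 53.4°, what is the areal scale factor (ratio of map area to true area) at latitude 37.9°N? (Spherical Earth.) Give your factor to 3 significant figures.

The equidistant cylindrical projection with φ₀ = 53.4° has h = 1 (meridians true) and k = cos φ₀ / cos φ along parallels.
Areal scale = h·k = 1 × cos φ₀ / cos φ; at 37.9°, h = 1.000, k = 0.7556, so h·k = 0.7556.

0.756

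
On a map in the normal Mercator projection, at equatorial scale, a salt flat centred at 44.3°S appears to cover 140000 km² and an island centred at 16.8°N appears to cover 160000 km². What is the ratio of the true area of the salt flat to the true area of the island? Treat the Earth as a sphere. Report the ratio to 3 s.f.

Since Mercator area scale is 1/cos²φ, the true area equals the apparent area multiplied by cos²φ.
True area of salt flat: 140000 × cos²(44.3°) = 140000 × 0.5122 = 71710 km².
True area of island: 160000 × cos²(16.8°) = 160000 × 0.9165 = 146600 km².
Ratio = 71710 / 146600 ≈ 0.489.

0.489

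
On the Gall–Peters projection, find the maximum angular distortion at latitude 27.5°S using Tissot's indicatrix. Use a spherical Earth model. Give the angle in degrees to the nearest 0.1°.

The Gall–Peters projection is cylindrical equal-area with φ₀ = 45°. For cylindrical equal-area with standard parallel φ₀, h = cos φ / cos φ₀ and k = cos φ₀ / cos φ, so h·k = 1.
At 27.5°: h = 1.254, k = 0.7972; principal scales a = 1.254, b = 0.7972.
sin(ω/2) = (a − b)/(a + b) = 0.4572/2.052 = 0.2229, so ω = 2 arcsin(0.2229) ≈ 25.8°.

25.8°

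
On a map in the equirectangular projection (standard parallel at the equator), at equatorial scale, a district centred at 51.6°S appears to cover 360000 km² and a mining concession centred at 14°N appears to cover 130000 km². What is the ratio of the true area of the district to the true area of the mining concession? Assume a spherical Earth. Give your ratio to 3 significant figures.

Plate carrée has h = 1 and k = sec φ, giving areal scale sec φ; true area = (apparent area) · cos φ.
True area of district: 360000 × cos(51.6°) = 360000 × 0.6211 = 223600 km².
True area of mining concession: 130000 × cos(14°) = 130000 × 0.9703 = 126100 km².
Ratio = 223600 / 126100 ≈ 1.77.

1.77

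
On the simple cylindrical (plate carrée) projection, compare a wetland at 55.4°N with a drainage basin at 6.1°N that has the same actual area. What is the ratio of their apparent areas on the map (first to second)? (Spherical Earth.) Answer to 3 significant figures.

1.75

For the equirectangular projection with φ₀ = 0 (plate carrée), h = 1 along meridians and k = sec φ along parallels.
Areal scale at 55.4°: h·k = 1.000 × 1.761 = 1.761.
Areal scale at 6.1°: h·k = 1.000 × 1.006 = 1.006.
Ratio = 1.761/1.006 ≈ 1.75.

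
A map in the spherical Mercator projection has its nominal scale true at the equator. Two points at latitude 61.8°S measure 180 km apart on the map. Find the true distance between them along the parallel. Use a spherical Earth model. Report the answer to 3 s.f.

The Mercator projection is conformal; its linear scale factor is the same in every direction and equals sec φ = 1/cos φ.
Along the parallel at 61.8°, map distances are exaggerated by k = sec 61.8° = 2.116.
True distance = 180 / 2.116 = 180 × cos 61.8° ≈ 85.1 km.

85.1 km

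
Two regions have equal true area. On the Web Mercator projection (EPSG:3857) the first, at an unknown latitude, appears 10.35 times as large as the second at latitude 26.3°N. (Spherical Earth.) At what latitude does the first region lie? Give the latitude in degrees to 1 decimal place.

73.8°

On Mercator, (apparent₁)/(apparent₂) = sec²φ₁ / sec²φ₂ when true areas are equal.
cos²φ₂ / cos²φ₁ = 10.35  ⇒  cos φ₁ = cos 26.3° / √10.35 = 0.8965/3.217 = 0.2787.
φ₁ = arccos(0.2787) ≈ 73.8°.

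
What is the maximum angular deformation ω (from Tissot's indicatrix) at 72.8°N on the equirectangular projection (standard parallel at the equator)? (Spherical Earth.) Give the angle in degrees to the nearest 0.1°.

65.9°

For the equirectangular projection with φ₀ = 0 (plate carrée), h = 1 along meridians and k = sec φ along parallels.
At 72.8°: h = 1.000, k = 3.382; principal scales a = 3.382, b = 1.000.
sin(ω/2) = (a − b)/(a + b) = 2.382/4.382 = 0.5436, so ω = 2 arcsin(0.5436) ≈ 65.9°.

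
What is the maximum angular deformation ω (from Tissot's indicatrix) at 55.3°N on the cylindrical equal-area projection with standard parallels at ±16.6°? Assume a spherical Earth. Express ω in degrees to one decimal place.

57.2°

Cylindrical equal-area (φ₀ = 16.6°): h = cos φ / cos 16.6° along meridians, k = cos 16.6° / cos φ along parallels; h·k = 1.
At 55.3°: h = 0.5940, k = 1.683; principal scales a = 1.683, b = 0.5940.
sin(ω/2) = (a − b)/(a + b) = 1.089/2.277 = 0.4783, so ω = 2 arcsin(0.4783) ≈ 57.2°.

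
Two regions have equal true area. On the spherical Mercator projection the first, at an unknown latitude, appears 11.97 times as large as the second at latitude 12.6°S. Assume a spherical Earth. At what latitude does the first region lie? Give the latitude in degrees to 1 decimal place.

Mercator areal scale is sec²φ, so apparent-area ratio = sec²φ₁ / sec²φ₂ = cos²φ₂ / cos²φ₁.
cos²φ₂ / cos²φ₁ = 11.97  ⇒  cos φ₁ = cos 12.6° / √11.97 = 0.9759/3.460 = 0.2821.
φ₁ = arccos(0.2821) ≈ 73.6°.

73.6°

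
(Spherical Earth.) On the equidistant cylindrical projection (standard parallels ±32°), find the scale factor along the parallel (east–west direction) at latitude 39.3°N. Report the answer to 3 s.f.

In the equirectangular projection with standard parallel φ₀ = 32° (x = Rλ cos φ₀, y = Rφ), meridians are true-scale (h = 1) and the parallel scale is k = cos φ₀ / cos φ.
k = cos 32° / cos 39.3° = 0.8480/0.7738 = 1.096.

1.10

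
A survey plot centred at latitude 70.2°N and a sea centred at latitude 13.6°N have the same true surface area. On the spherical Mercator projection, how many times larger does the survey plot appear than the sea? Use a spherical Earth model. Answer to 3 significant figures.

8.23

On Mercator, area is exaggerated by sec²φ = 1/cos²φ.
At 70.2°: sec²(70.2°) = 1/0.3387² = 8.715.
At 13.6°: sec²(13.6°) = 1/0.9720² = 1.059.
Ratio = 8.715/1.059 = cos²(13.6°)/cos²(70.2°) ≈ 8.23.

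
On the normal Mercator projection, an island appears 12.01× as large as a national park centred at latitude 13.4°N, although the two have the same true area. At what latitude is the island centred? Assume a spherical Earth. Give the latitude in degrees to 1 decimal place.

73.7°

For equal true areas on Mercator, apparent areas scale as sec²φ, so the ratio is cos²φ₂ / cos²φ₁.
cos²φ₂ / cos²φ₁ = 12.01  ⇒  cos φ₁ = cos 13.4° / √12.01 = 0.9728/3.466 = 0.2807.
φ₁ = arccos(0.2807) ≈ 73.7°.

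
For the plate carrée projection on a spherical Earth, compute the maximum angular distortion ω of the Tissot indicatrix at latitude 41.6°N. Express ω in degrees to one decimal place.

16.6°

For the equirectangular projection with φ₀ = 0 (plate carrée), h = 1 along meridians and k = sec φ along parallels.
At 41.6°: h = 1.000, k = 1.337; principal scales a = 1.337, b = 1.000.
sin(ω/2) = (a − b)/(a + b) = 0.3373/2.337 = 0.1443, so ω = 2 arcsin(0.1443) ≈ 16.6°.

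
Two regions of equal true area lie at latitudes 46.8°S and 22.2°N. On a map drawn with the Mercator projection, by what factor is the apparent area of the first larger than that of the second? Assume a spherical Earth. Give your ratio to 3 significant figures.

1.83

On Mercator, area is exaggerated by sec²φ = 1/cos²φ.
At 46.8°: sec²(46.8°) = 1/0.6845² = 2.134.
At 22.2°: sec²(22.2°) = 1/0.9259² = 1.167.
Ratio = 2.134/1.167 = cos²(22.2°)/cos²(46.8°) ≈ 1.83.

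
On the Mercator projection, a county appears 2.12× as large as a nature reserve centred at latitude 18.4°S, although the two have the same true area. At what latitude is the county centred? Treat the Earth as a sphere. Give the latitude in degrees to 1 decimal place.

Mercator areal scale is sec²φ, so apparent-area ratio = sec²φ₁ / sec²φ₂ = cos²φ₂ / cos²φ₁.
cos²φ₂ / cos²φ₁ = 2.12  ⇒  cos φ₁ = cos 18.4° / √2.12 = 0.9489/1.456 = 0.6517.
φ₁ = arccos(0.6517) ≈ 49.3°.

49.3°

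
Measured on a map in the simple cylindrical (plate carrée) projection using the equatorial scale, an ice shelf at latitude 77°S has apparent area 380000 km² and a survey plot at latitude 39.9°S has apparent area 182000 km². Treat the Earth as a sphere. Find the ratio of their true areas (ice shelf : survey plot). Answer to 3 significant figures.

Plate carrée has h = 1 and k = sec φ, giving areal scale sec φ; true area = (apparent area) · cos φ.
True area of ice shelf: 380000 × cos(77°) = 380000 × 0.2250 = 85480 km².
True area of survey plot: 182000 × cos(39.9°) = 182000 × 0.7672 = 139600 km².
Ratio = 85480 / 139600 ≈ 0.612.

0.612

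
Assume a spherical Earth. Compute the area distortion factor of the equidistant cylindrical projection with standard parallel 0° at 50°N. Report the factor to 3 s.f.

In the plate carrée (x = Rλ, y = Rφ), meridians are true-scale (h = 1) and parallels are stretched by k = sec φ.
Areal scale = h·k = 1 × sec φ; at 50°, h = 1.000, k = 1.556, so h·k = 1.556.

1.56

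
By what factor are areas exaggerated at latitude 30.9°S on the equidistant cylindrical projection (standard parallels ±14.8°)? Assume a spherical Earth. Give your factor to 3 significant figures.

The equidistant cylindrical projection with φ₀ = 14.8° has h = 1 (meridians true) and k = cos φ₀ / cos φ along parallels.
Areal scale = h·k = 1 × cos φ₀ / cos φ; at 30.9°, h = 1.000, k = 1.127, so h·k = 1.127.

1.13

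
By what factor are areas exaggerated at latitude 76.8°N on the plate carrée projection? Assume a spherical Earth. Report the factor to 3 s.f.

Plate carrée maps x = Rλ, y = Rφ. The meridian scale is h = 1 and the parallel scale is k = 1/cos φ = sec φ.
Areal scale = h·k = 1 × sec φ; at 76.8°, h = 1.000, k = 4.379, so h·k = 4.379.

4.38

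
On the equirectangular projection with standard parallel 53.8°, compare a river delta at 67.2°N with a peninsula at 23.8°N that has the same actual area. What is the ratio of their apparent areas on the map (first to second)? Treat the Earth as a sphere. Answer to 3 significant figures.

The equidistant cylindrical projection with φ₀ = 53.8° has h = 1 (meridians true) and k = cos φ₀ / cos φ along parallels.
Areal scale at 67.2°: h·k = 1.000 × 1.524 = 1.524.
Areal scale at 23.8°: h·k = 1.000 × 0.6455 = 0.6455.
Ratio = 1.524/0.6455 ≈ 2.36.

2.36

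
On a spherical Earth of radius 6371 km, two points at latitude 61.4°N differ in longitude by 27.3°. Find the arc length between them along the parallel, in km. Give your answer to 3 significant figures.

1450 km

Arc length along a parallel = R cos φ · Δλ (with Δλ in radians).
= 6371 × cos 61.4° × (27.3° × π/180) = 6371 × 0.4787 × 0.4765 ≈ 1450 km.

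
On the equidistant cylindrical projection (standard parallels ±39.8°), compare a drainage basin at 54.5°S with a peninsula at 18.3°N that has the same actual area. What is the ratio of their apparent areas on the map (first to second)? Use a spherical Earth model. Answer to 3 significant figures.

The equidistant cylindrical projection with φ₀ = 39.8° has h = 1 (meridians true) and k = cos φ₀ / cos φ along parallels.
Areal scale at 54.5°: h·k = 1.000 × 1.323 = 1.323.
Areal scale at 18.3°: h·k = 1.000 × 0.8092 = 0.8092.
Ratio = 1.323/0.8092 ≈ 1.63.

1.63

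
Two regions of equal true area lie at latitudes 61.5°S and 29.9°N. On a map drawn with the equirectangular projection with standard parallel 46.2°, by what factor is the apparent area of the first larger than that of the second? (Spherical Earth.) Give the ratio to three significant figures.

1.82

In the equirectangular projection with standard parallel φ₀ = 46.2° (x = Rλ cos φ₀, y = Rφ), meridians are true-scale (h = 1) and the parallel scale is k = cos φ₀ / cos φ.
Areal scale at 61.5°: h·k = 1.000 × 1.451 = 1.451.
Areal scale at 29.9°: h·k = 1.000 × 0.7984 = 0.7984.
Ratio = 1.451/0.7984 ≈ 1.82.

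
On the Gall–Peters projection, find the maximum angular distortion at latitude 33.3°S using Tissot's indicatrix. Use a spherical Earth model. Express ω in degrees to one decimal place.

Gall–Peters is a cylindrical equal-area projection with standard parallels at ±45°. A cylindrical equal-area projection with standard parallel φ₀ has meridian scale h = cos φ / cos φ₀ and parallel scale k = cos φ₀ / cos φ (so areas are preserved, h·k = 1).
At 33.3°: h = 1.182, k = 0.8460; principal scales a = 1.182, b = 0.8460.
sin(ω/2) = (a − b)/(a + b) = 0.3360/2.028 = 0.1657, so ω = 2 arcsin(0.1657) ≈ 19.1°.

19.1°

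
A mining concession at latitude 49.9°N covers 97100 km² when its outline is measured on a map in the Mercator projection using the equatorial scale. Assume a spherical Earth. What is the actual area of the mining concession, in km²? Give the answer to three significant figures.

The Mercator projection is conformal; its linear scale factor is the same in every direction and equals sec φ = 1/cos φ.
Areal scale = k² = sec²φ = 1/cos²(49.9°) = 1/0.6441² = 2.410.
True area = apparent / (areal scale) = 97100 / 2.410 ≈ 40300 km².

40300 km²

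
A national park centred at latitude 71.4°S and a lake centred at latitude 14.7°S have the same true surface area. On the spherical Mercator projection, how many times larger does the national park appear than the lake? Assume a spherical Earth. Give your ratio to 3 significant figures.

9.20

Mercator areal scale is sec²φ.
At 71.4°: sec²(71.4°) = 1/0.3190² = 9.829.
At 14.7°: sec²(14.7°) = 1/0.9673² = 1.069.
Ratio = 9.829/1.069 = cos²(14.7°)/cos²(71.4°) ≈ 9.20.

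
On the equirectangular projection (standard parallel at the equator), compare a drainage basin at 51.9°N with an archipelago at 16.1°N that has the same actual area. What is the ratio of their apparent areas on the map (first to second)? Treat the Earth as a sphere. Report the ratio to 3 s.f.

Plate carrée maps x = Rλ, y = Rφ. The meridian scale is h = 1 and the parallel scale is k = 1/cos φ = sec φ.
Areal scale at 51.9°: h·k = 1.000 × 1.621 = 1.621.
Areal scale at 16.1°: h·k = 1.000 × 1.041 = 1.041.
Ratio = 1.621/1.041 ≈ 1.56.

1.56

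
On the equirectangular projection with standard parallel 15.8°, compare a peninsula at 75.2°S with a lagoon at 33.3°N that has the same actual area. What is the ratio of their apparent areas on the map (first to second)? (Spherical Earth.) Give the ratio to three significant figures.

With standard parallel φ₀ = 15.8°, the equirectangular projection gives x = Rλ cos φ₀, y = Rφ, so h = 1 and k = cos 15.8° / cos φ.
Areal scale at 75.2°: h·k = 1.000 × 3.767 = 3.767.
Areal scale at 33.3°: h·k = 1.000 × 1.151 = 1.151.
Ratio = 3.767/1.151 ≈ 3.27.

3.27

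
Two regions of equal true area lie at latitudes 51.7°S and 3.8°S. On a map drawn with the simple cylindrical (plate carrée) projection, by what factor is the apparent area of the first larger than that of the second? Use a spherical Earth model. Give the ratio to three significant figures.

In the plate carrée (x = Rλ, y = Rφ), meridians are true-scale (h = 1) and parallels are stretched by k = sec φ.
Areal scale at 51.7°: h·k = 1.000 × 1.613 = 1.613.
Areal scale at 3.8°: h·k = 1.000 × 1.002 = 1.002.
Ratio = 1.613/1.002 ≈ 1.61.

1.61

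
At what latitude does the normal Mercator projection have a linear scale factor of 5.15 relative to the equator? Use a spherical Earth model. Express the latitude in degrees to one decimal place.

Mercator scale is k = sec φ = 1/cos φ.
1/cos φ = 5.15  ⇒  cos φ = 0.1942  ⇒  φ = arccos(0.1942) ≈ 78.8°.

78.8°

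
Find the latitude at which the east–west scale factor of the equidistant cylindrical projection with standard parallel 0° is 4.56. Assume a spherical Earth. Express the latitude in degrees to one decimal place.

77.3°

Plate carrée: h = 1, k = sec φ along parallels.
sec φ = 4.56  ⇒  cos φ = 0.2193  ⇒  φ ≈ 77.3°.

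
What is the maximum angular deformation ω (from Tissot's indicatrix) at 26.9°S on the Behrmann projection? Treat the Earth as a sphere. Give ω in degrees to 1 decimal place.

The Behrmann projection is cylindrical equal-area with φ₀ = 30°. For cylindrical equal-area with standard parallel φ₀, h = cos φ / cos φ₀ and k = cos φ₀ / cos φ, so h·k = 1.
At 26.9°: h = 1.030, k = 0.9711; principal scales a = 1.030, b = 0.9711.
sin(ω/2) = (a − b)/(a + b) = 0.05866/2.001 = 0.02932, so ω = 2 arcsin(0.02932) ≈ 3.4°.

3.4°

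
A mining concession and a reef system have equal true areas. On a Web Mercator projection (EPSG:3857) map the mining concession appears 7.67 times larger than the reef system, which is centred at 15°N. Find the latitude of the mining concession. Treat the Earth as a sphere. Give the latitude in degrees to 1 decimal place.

For equal true areas on Mercator, apparent areas scale as sec²φ, so the ratio is cos²φ₂ / cos²φ₁.
cos²φ₂ / cos²φ₁ = 7.67  ⇒  cos φ₁ = cos 15° / √7.67 = 0.9659/2.769 = 0.3488.
φ₁ = arccos(0.3488) ≈ 69.6°.

69.6°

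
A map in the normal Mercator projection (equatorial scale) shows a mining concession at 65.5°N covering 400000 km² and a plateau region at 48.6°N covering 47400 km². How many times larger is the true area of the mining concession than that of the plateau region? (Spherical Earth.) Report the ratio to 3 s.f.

Mercator's areal exaggeration is sec²φ; hence true area = (apparent area) · cos²φ.
True area of mining concession: 400000 × cos²(65.5°) = 400000 × 0.1720 = 68790 km².
True area of plateau region: 47400 × cos²(48.6°) = 47400 × 0.4373 = 20730 km².
Ratio = 68790 / 20730 ≈ 3.32.

3.32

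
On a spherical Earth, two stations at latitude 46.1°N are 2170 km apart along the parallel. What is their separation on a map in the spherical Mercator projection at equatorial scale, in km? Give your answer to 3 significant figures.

3130 km

Mercator is conformal, so the point scale is isotropic: h = k = sec φ = 1/cos φ.
Along the parallel, k = sec 46.1° = 1/0.6934 = 1.442.
Map distance = 2170 × 1.442 ≈ 3130 km.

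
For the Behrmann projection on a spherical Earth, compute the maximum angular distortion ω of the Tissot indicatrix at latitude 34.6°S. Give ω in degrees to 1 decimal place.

Behrmann is a cylindrical equal-area projection with standard parallels at ±30°. A cylindrical equal-area projection with standard parallel φ₀ has meridian scale h = cos φ / cos φ₀ and parallel scale k = cos φ₀ / cos φ (so areas are preserved, h·k = 1).
At 34.6°: h = 0.9505, k = 1.052; principal scales a = 1.052, b = 0.9505.
sin(ω/2) = (a − b)/(a + b) = 0.1016/2.003 = 0.05075, so ω = 2 arcsin(0.05075) ≈ 5.8°.

5.8°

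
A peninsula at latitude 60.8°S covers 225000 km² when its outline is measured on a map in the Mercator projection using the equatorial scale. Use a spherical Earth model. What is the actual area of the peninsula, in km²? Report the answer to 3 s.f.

53600 km²

The Mercator projection is conformal; its linear scale factor is the same in every direction and equals sec φ = 1/cos φ.
Areal scale = k² = sec²φ = 1/cos²(60.8°) = 1/0.4879² = 4.202.
True area = apparent / (areal scale) = 225000 / 4.202 ≈ 53600 km².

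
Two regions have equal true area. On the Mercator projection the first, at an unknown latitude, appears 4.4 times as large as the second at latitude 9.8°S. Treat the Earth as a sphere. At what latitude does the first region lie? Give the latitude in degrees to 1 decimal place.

For equal true areas on Mercator, apparent areas scale as sec²φ, so the ratio is cos²φ₂ / cos²φ₁.
cos²φ₂ / cos²φ₁ = 4.4  ⇒  cos φ₁ = cos 9.8° / √4.4 = 0.9854/2.098 = 0.4698.
φ₁ = arccos(0.4698) ≈ 62.0°.

62.0°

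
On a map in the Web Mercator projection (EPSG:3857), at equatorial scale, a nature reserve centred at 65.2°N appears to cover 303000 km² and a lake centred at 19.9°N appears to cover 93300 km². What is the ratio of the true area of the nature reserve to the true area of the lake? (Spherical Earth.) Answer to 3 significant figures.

Since Mercator area scale is 1/cos²φ, the true area equals the apparent area multiplied by cos²φ.
True area of nature reserve: 303000 × cos²(65.2°) = 303000 × 0.1759 = 53310 km².
True area of lake: 93300 × cos²(19.9°) = 93300 × 0.8841 = 82490 km².
Ratio = 53310 / 82490 ≈ 0.646.

0.646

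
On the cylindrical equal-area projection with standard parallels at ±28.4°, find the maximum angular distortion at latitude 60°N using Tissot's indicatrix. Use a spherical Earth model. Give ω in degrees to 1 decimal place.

61.5°

For cylindrical equal-area with standard parallel φ₀, h = cos φ / cos φ₀ and k = cos φ₀ / cos φ, so h·k = 1.
At 60°: h = 0.5684, k = 1.759; principal scales a = 1.759, b = 0.5684.
sin(ω/2) = (a − b)/(a + b) = 1.191/2.328 = 0.5116, so ω = 2 arcsin(0.5116) ≈ 61.5°.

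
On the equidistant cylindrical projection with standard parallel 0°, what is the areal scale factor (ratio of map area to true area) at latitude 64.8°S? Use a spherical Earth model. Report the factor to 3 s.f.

2.35

In the plate carrée (x = Rλ, y = Rφ), meridians are true-scale (h = 1) and parallels are stretched by k = sec φ.
Areal scale = h·k = 1 × sec φ; at 64.8°, h = 1.000, k = 2.349, so h·k = 2.349.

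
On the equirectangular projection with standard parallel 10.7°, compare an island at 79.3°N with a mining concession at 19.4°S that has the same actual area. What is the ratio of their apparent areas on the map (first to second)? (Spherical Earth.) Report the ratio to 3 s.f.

5.08

The equidistant cylindrical projection with φ₀ = 10.7° has h = 1 (meridians true) and k = cos φ₀ / cos φ along parallels.
Areal scale at 79.3°: h·k = 1.000 × 5.292 = 5.292.
Areal scale at 19.4°: h·k = 1.000 × 1.042 = 1.042.
Ratio = 5.292/1.042 ≈ 5.08.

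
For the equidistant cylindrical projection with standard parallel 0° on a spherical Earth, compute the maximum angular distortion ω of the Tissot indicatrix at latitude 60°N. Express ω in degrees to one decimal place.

For the equirectangular projection with φ₀ = 0 (plate carrée), h = 1 along meridians and k = sec φ along parallels.
At 60°: h = 1.000, k = 2.000; principal scales a = 2.000, b = 1.000.
sin(ω/2) = (a − b)/(a + b) = 1.0000/3.000 = 0.3333, so ω = 2 arcsin(0.3333) ≈ 38.9°.

38.9°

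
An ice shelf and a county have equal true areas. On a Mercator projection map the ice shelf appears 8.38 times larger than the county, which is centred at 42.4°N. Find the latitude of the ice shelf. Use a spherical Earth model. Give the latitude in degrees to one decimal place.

75.2°

For equal true areas on Mercator, apparent areas scale as sec²φ, so the ratio is cos²φ₂ / cos²φ₁.
cos²φ₂ / cos²φ₁ = 8.38  ⇒  cos φ₁ = cos 42.4° / √8.38 = 0.7385/2.895 = 0.2551.
φ₁ = arccos(0.2551) ≈ 75.2°.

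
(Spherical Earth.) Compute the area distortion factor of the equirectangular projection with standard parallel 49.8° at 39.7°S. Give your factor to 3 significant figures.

The equidistant cylindrical projection with φ₀ = 49.8° has h = 1 (meridians true) and k = cos φ₀ / cos φ along parallels.
Areal scale = h·k = 1 × cos φ₀ / cos φ; at 39.7°, h = 1.000, k = 0.8389, so h·k = 0.8389.

0.839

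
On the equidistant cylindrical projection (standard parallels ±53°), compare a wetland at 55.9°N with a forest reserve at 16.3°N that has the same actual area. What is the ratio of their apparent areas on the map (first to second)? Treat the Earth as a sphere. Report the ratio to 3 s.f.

1.71

In the equirectangular projection with standard parallel φ₀ = 53° (x = Rλ cos φ₀, y = Rφ), meridians are true-scale (h = 1) and the parallel scale is k = cos φ₀ / cos φ.
Areal scale at 55.9°: h·k = 1.000 × 1.073 = 1.073.
Areal scale at 16.3°: h·k = 1.000 × 0.6270 = 0.6270.
Ratio = 1.073/0.6270 ≈ 1.71.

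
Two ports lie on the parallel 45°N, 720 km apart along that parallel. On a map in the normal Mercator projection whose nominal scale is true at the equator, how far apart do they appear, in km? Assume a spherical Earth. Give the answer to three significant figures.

1020 km

For Mercator, h = k = sec φ (a conformal cylindrical projection has a single point scale, 1/cos φ).
Along the parallel, k = sec 45° = 1/0.7071 = 1.414.
Map distance = 720 × 1.414 ≈ 1020 km.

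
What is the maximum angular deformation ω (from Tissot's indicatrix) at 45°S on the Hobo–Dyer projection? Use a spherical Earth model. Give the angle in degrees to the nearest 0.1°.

13.2°

Hobo–Dyer is a cylindrical equal-area projection with standard parallels at ±37.5°. A cylindrical equal-area projection with standard parallel φ₀ has meridian scale h = cos φ / cos φ₀ and parallel scale k = cos φ₀ / cos φ (so areas are preserved, h·k = 1).
At 45°: h = 0.8913, k = 1.122; principal scales a = 1.122, b = 0.8913.
sin(ω/2) = (a − b)/(a + b) = 0.2307/2.013 = 0.1146, so ω = 2 arcsin(0.1146) ≈ 13.2°.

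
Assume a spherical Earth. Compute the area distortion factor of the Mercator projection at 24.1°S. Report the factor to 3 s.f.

1.20

The Mercator projection is conformal; its linear scale factor is the same in every direction and equals sec φ = 1/cos φ.
Areal scale = k² = sec²φ = 1/cos²(24.1°) = 1/0.9128² = 1.200.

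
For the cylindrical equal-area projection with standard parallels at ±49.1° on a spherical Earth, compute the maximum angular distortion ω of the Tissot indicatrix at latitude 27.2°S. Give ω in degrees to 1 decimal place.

34.6°

A cylindrical equal-area projection with standard parallel φ₀ has meridian scale h = cos φ / cos φ₀ and parallel scale k = cos φ₀ / cos φ (so areas are preserved, h·k = 1).
At 27.2°: h = 1.358, k = 0.7361; principal scales a = 1.358, b = 0.7361.
sin(ω/2) = (a − b)/(a + b) = 0.6223/2.095 = 0.2971, so ω = 2 arcsin(0.2971) ≈ 34.6°.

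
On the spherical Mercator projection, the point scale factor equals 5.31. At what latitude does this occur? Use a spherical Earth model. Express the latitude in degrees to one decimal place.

Mercator scale is k = sec φ = 1/cos φ.
1/cos φ = 5.31  ⇒  cos φ = 0.1883  ⇒  φ = arccos(0.1883) ≈ 79.1°.

79.1°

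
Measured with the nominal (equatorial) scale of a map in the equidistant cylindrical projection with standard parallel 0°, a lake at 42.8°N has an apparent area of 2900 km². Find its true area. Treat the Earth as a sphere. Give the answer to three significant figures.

Plate carrée maps x = Rλ, y = Rφ. The meridian scale is h = 1 and the parallel scale is k = 1/cos φ = sec φ.
Areal scale = h·k = 1 × sec φ; at 42.8°, h = 1.000, k = 1.363, so h·k = 1.363.
True area = apparent / (areal scale) = 2900 / 1.363 ≈ 2130 km².

2130 km²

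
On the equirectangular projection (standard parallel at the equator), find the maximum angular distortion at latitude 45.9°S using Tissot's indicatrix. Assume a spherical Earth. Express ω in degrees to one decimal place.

20.7°

For the equirectangular projection with φ₀ = 0 (plate carrée), h = 1 along meridians and k = sec φ along parallels.
At 45.9°: h = 1.000, k = 1.437; principal scales a = 1.437, b = 1.000.
sin(ω/2) = (a − b)/(a + b) = 0.4370/2.437 = 0.1793, so ω = 2 arcsin(0.1793) ≈ 20.7°.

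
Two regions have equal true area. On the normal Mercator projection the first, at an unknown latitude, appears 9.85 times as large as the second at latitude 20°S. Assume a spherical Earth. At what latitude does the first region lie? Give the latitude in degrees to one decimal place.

Mercator areal scale is sec²φ, so apparent-area ratio = sec²φ₁ / sec²φ₂ = cos²φ₂ / cos²φ₁.
cos²φ₂ / cos²φ₁ = 9.85  ⇒  cos φ₁ = cos 20° / √9.85 = 0.9397/3.138 = 0.2994.
φ₁ = arccos(0.2994) ≈ 72.6°.

72.6°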